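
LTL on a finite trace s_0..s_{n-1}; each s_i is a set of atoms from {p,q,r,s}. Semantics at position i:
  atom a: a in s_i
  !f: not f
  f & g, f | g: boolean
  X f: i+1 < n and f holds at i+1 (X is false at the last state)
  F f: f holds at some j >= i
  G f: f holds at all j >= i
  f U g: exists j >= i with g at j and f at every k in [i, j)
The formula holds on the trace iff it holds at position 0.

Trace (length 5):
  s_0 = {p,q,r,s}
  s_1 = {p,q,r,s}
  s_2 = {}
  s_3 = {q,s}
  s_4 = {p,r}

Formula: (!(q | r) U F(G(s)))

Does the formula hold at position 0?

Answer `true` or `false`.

Answer: false

Derivation:
s_0={p,q,r,s}: (!(q | r) U F(G(s)))=False !(q | r)=False (q | r)=True q=True r=True F(G(s))=False G(s)=False s=True
s_1={p,q,r,s}: (!(q | r) U F(G(s)))=False !(q | r)=False (q | r)=True q=True r=True F(G(s))=False G(s)=False s=True
s_2={}: (!(q | r) U F(G(s)))=False !(q | r)=True (q | r)=False q=False r=False F(G(s))=False G(s)=False s=False
s_3={q,s}: (!(q | r) U F(G(s)))=False !(q | r)=False (q | r)=True q=True r=False F(G(s))=False G(s)=False s=True
s_4={p,r}: (!(q | r) U F(G(s)))=False !(q | r)=False (q | r)=True q=False r=True F(G(s))=False G(s)=False s=False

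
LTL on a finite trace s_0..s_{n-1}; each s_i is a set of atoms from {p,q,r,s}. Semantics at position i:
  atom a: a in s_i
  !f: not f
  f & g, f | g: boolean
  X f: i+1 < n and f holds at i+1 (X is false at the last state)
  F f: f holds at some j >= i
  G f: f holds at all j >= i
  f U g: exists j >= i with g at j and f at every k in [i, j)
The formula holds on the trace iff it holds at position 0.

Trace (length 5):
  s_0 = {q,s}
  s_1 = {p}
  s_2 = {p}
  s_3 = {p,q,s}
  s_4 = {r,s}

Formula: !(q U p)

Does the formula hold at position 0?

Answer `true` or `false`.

s_0={q,s}: !(q U p)=False (q U p)=True q=True p=False
s_1={p}: !(q U p)=False (q U p)=True q=False p=True
s_2={p}: !(q U p)=False (q U p)=True q=False p=True
s_3={p,q,s}: !(q U p)=False (q U p)=True q=True p=True
s_4={r,s}: !(q U p)=True (q U p)=False q=False p=False

Answer: false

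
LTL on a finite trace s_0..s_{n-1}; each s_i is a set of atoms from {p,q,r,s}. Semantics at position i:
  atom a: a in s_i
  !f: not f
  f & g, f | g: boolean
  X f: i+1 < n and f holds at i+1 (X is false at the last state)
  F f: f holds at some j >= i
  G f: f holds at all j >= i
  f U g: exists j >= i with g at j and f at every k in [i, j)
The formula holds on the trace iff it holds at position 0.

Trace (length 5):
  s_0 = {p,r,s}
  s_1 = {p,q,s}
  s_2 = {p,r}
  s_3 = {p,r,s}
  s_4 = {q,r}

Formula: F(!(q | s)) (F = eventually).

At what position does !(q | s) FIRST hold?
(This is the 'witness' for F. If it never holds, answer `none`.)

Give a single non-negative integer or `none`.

Answer: 2

Derivation:
s_0={p,r,s}: !(q | s)=False (q | s)=True q=False s=True
s_1={p,q,s}: !(q | s)=False (q | s)=True q=True s=True
s_2={p,r}: !(q | s)=True (q | s)=False q=False s=False
s_3={p,r,s}: !(q | s)=False (q | s)=True q=False s=True
s_4={q,r}: !(q | s)=False (q | s)=True q=True s=False
F(!(q | s)) holds; first witness at position 2.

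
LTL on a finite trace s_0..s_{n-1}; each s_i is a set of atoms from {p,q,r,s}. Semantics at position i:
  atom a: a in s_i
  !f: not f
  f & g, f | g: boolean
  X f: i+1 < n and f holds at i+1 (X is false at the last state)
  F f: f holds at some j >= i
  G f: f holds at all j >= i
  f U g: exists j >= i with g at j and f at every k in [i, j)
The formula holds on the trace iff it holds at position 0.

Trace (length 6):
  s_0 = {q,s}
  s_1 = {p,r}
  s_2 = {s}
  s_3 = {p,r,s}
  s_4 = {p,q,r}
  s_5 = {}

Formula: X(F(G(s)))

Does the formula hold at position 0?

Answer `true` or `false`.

Answer: false

Derivation:
s_0={q,s}: X(F(G(s)))=False F(G(s))=False G(s)=False s=True
s_1={p,r}: X(F(G(s)))=False F(G(s))=False G(s)=False s=False
s_2={s}: X(F(G(s)))=False F(G(s))=False G(s)=False s=True
s_3={p,r,s}: X(F(G(s)))=False F(G(s))=False G(s)=False s=True
s_4={p,q,r}: X(F(G(s)))=False F(G(s))=False G(s)=False s=False
s_5={}: X(F(G(s)))=False F(G(s))=False G(s)=False s=False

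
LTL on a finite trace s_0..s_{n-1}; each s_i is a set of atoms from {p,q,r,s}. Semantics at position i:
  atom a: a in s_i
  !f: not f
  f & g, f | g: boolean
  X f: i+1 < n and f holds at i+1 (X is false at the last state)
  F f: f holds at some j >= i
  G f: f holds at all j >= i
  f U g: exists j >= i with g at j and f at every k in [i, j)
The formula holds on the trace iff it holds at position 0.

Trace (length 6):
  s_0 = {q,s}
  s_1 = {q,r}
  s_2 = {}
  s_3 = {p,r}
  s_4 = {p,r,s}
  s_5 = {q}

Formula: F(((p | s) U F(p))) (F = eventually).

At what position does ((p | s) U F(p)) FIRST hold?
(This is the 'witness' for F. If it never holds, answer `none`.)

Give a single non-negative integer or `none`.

s_0={q,s}: ((p | s) U F(p))=True (p | s)=True p=False s=True F(p)=True
s_1={q,r}: ((p | s) U F(p))=True (p | s)=False p=False s=False F(p)=True
s_2={}: ((p | s) U F(p))=True (p | s)=False p=False s=False F(p)=True
s_3={p,r}: ((p | s) U F(p))=True (p | s)=True p=True s=False F(p)=True
s_4={p,r,s}: ((p | s) U F(p))=True (p | s)=True p=True s=True F(p)=True
s_5={q}: ((p | s) U F(p))=False (p | s)=False p=False s=False F(p)=False
F(((p | s) U F(p))) holds; first witness at position 0.

Answer: 0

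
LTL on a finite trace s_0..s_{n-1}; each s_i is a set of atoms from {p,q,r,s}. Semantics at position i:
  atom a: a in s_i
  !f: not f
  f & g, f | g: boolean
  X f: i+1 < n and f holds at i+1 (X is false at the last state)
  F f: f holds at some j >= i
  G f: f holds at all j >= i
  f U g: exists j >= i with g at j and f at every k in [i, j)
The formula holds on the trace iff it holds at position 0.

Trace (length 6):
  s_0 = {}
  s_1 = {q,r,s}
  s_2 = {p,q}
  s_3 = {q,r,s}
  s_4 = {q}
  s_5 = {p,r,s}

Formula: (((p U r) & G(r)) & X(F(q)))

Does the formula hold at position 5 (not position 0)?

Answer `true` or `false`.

s_0={}: (((p U r) & G(r)) & X(F(q)))=False ((p U r) & G(r))=False (p U r)=False p=False r=False G(r)=False X(F(q))=True F(q)=True q=False
s_1={q,r,s}: (((p U r) & G(r)) & X(F(q)))=False ((p U r) & G(r))=False (p U r)=True p=False r=True G(r)=False X(F(q))=True F(q)=True q=True
s_2={p,q}: (((p U r) & G(r)) & X(F(q)))=False ((p U r) & G(r))=False (p U r)=True p=True r=False G(r)=False X(F(q))=True F(q)=True q=True
s_3={q,r,s}: (((p U r) & G(r)) & X(F(q)))=False ((p U r) & G(r))=False (p U r)=True p=False r=True G(r)=False X(F(q))=True F(q)=True q=True
s_4={q}: (((p U r) & G(r)) & X(F(q)))=False ((p U r) & G(r))=False (p U r)=False p=False r=False G(r)=False X(F(q))=False F(q)=True q=True
s_5={p,r,s}: (((p U r) & G(r)) & X(F(q)))=False ((p U r) & G(r))=True (p U r)=True p=True r=True G(r)=True X(F(q))=False F(q)=False q=False
Evaluating at position 5: result = False

Answer: false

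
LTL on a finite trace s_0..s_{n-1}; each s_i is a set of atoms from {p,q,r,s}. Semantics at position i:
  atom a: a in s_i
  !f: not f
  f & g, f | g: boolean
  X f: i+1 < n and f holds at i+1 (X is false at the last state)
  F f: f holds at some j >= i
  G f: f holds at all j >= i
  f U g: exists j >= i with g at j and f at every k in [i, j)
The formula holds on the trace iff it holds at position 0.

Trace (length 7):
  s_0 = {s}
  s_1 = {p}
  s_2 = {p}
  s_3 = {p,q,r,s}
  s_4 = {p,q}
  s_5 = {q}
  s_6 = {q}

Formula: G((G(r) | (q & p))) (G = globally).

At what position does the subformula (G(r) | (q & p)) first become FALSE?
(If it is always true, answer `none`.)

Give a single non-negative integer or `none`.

Answer: 0

Derivation:
s_0={s}: (G(r) | (q & p))=False G(r)=False r=False (q & p)=False q=False p=False
s_1={p}: (G(r) | (q & p))=False G(r)=False r=False (q & p)=False q=False p=True
s_2={p}: (G(r) | (q & p))=False G(r)=False r=False (q & p)=False q=False p=True
s_3={p,q,r,s}: (G(r) | (q & p))=True G(r)=False r=True (q & p)=True q=True p=True
s_4={p,q}: (G(r) | (q & p))=True G(r)=False r=False (q & p)=True q=True p=True
s_5={q}: (G(r) | (q & p))=False G(r)=False r=False (q & p)=False q=True p=False
s_6={q}: (G(r) | (q & p))=False G(r)=False r=False (q & p)=False q=True p=False
G((G(r) | (q & p))) holds globally = False
First violation at position 0.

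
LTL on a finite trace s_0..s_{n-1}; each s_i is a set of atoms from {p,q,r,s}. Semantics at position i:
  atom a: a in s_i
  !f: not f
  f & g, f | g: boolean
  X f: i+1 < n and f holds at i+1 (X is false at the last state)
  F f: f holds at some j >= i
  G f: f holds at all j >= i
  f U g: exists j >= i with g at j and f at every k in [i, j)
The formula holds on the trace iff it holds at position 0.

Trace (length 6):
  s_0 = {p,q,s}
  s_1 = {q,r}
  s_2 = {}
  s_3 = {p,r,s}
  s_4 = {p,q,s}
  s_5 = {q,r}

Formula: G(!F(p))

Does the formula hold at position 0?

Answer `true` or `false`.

s_0={p,q,s}: G(!F(p))=False !F(p)=False F(p)=True p=True
s_1={q,r}: G(!F(p))=False !F(p)=False F(p)=True p=False
s_2={}: G(!F(p))=False !F(p)=False F(p)=True p=False
s_3={p,r,s}: G(!F(p))=False !F(p)=False F(p)=True p=True
s_4={p,q,s}: G(!F(p))=False !F(p)=False F(p)=True p=True
s_5={q,r}: G(!F(p))=True !F(p)=True F(p)=False p=False

Answer: false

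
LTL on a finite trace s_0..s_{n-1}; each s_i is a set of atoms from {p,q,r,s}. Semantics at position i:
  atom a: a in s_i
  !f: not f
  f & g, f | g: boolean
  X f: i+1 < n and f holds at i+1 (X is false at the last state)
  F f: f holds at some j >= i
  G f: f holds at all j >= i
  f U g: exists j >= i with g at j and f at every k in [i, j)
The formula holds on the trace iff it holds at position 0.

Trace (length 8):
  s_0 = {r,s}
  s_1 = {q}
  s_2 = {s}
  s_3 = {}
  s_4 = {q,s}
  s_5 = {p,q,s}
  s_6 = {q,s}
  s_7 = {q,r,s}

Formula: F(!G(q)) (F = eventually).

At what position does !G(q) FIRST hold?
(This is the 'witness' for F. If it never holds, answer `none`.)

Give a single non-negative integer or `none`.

s_0={r,s}: !G(q)=True G(q)=False q=False
s_1={q}: !G(q)=True G(q)=False q=True
s_2={s}: !G(q)=True G(q)=False q=False
s_3={}: !G(q)=True G(q)=False q=False
s_4={q,s}: !G(q)=False G(q)=True q=True
s_5={p,q,s}: !G(q)=False G(q)=True q=True
s_6={q,s}: !G(q)=False G(q)=True q=True
s_7={q,r,s}: !G(q)=False G(q)=True q=True
F(!G(q)) holds; first witness at position 0.

Answer: 0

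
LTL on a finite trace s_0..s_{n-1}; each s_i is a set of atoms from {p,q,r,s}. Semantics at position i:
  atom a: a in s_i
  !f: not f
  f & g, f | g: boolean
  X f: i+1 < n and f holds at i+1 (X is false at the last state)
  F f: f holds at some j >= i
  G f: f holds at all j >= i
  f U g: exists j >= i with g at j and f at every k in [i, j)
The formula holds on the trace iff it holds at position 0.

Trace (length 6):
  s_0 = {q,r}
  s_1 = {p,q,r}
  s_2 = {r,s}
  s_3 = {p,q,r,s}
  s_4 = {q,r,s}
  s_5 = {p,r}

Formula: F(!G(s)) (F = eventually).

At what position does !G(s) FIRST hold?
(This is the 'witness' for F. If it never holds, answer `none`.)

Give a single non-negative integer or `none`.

Answer: 0

Derivation:
s_0={q,r}: !G(s)=True G(s)=False s=False
s_1={p,q,r}: !G(s)=True G(s)=False s=False
s_2={r,s}: !G(s)=True G(s)=False s=True
s_3={p,q,r,s}: !G(s)=True G(s)=False s=True
s_4={q,r,s}: !G(s)=True G(s)=False s=True
s_5={p,r}: !G(s)=True G(s)=False s=False
F(!G(s)) holds; first witness at position 0.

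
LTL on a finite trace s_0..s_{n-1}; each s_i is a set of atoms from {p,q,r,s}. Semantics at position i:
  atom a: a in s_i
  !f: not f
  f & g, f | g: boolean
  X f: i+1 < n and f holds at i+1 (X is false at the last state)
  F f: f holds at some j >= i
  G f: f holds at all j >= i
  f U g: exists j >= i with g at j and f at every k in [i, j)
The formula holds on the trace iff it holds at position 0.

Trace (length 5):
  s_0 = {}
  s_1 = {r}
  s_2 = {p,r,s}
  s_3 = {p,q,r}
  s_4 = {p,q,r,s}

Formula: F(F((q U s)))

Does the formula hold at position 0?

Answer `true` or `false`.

Answer: true

Derivation:
s_0={}: F(F((q U s)))=True F((q U s))=True (q U s)=False q=False s=False
s_1={r}: F(F((q U s)))=True F((q U s))=True (q U s)=False q=False s=False
s_2={p,r,s}: F(F((q U s)))=True F((q U s))=True (q U s)=True q=False s=True
s_3={p,q,r}: F(F((q U s)))=True F((q U s))=True (q U s)=True q=True s=False
s_4={p,q,r,s}: F(F((q U s)))=True F((q U s))=True (q U s)=True q=True s=True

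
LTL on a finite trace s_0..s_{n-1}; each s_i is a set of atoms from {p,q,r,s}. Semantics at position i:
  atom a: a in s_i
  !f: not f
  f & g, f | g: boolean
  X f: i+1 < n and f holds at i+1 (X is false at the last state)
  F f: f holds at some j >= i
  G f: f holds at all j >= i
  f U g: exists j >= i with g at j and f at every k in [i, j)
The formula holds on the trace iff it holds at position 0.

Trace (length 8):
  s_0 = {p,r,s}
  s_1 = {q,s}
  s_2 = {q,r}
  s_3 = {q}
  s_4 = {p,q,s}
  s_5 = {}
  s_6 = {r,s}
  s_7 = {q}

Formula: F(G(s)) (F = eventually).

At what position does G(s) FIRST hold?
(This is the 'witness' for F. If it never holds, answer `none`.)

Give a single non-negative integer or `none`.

Answer: none

Derivation:
s_0={p,r,s}: G(s)=False s=True
s_1={q,s}: G(s)=False s=True
s_2={q,r}: G(s)=False s=False
s_3={q}: G(s)=False s=False
s_4={p,q,s}: G(s)=False s=True
s_5={}: G(s)=False s=False
s_6={r,s}: G(s)=False s=True
s_7={q}: G(s)=False s=False
F(G(s)) does not hold (no witness exists).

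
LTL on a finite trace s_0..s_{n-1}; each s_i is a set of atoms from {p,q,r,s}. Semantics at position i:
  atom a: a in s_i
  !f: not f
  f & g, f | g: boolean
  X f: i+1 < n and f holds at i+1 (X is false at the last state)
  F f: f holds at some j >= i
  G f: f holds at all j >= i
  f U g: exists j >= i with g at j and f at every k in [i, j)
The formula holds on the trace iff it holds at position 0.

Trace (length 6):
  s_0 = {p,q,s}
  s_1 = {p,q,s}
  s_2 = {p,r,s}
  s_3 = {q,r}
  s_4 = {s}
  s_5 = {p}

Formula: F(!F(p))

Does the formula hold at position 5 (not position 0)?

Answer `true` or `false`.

s_0={p,q,s}: F(!F(p))=False !F(p)=False F(p)=True p=True
s_1={p,q,s}: F(!F(p))=False !F(p)=False F(p)=True p=True
s_2={p,r,s}: F(!F(p))=False !F(p)=False F(p)=True p=True
s_3={q,r}: F(!F(p))=False !F(p)=False F(p)=True p=False
s_4={s}: F(!F(p))=False !F(p)=False F(p)=True p=False
s_5={p}: F(!F(p))=False !F(p)=False F(p)=True p=True
Evaluating at position 5: result = False

Answer: false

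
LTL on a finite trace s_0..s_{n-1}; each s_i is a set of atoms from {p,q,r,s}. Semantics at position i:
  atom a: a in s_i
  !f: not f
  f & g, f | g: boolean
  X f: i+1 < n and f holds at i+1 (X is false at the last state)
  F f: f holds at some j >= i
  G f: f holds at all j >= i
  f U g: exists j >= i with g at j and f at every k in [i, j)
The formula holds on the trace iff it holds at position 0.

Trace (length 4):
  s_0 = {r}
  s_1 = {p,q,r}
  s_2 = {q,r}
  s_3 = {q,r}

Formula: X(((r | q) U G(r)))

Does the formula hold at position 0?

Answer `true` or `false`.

s_0={r}: X(((r | q) U G(r)))=True ((r | q) U G(r))=True (r | q)=True r=True q=False G(r)=True
s_1={p,q,r}: X(((r | q) U G(r)))=True ((r | q) U G(r))=True (r | q)=True r=True q=True G(r)=True
s_2={q,r}: X(((r | q) U G(r)))=True ((r | q) U G(r))=True (r | q)=True r=True q=True G(r)=True
s_3={q,r}: X(((r | q) U G(r)))=False ((r | q) U G(r))=True (r | q)=True r=True q=True G(r)=True

Answer: true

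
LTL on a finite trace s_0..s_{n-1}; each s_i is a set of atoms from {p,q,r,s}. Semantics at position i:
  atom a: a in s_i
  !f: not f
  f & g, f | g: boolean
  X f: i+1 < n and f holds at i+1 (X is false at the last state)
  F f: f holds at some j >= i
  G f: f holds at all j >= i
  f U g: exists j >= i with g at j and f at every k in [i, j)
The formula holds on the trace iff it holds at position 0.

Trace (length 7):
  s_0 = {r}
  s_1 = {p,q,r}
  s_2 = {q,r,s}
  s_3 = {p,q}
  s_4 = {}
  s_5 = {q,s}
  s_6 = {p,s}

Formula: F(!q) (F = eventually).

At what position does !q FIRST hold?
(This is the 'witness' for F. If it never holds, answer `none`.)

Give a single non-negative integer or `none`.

s_0={r}: !q=True q=False
s_1={p,q,r}: !q=False q=True
s_2={q,r,s}: !q=False q=True
s_3={p,q}: !q=False q=True
s_4={}: !q=True q=False
s_5={q,s}: !q=False q=True
s_6={p,s}: !q=True q=False
F(!q) holds; first witness at position 0.

Answer: 0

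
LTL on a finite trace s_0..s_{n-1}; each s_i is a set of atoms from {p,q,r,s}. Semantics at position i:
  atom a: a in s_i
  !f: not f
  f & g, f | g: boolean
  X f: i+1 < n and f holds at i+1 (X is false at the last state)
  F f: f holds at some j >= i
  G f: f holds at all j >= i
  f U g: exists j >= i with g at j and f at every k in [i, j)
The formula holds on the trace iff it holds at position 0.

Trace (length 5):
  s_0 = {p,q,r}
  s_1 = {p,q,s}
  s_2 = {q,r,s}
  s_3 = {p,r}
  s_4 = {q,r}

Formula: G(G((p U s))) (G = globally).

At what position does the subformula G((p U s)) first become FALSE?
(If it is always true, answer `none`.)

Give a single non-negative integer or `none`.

s_0={p,q,r}: G((p U s))=False (p U s)=True p=True s=False
s_1={p,q,s}: G((p U s))=False (p U s)=True p=True s=True
s_2={q,r,s}: G((p U s))=False (p U s)=True p=False s=True
s_3={p,r}: G((p U s))=False (p U s)=False p=True s=False
s_4={q,r}: G((p U s))=False (p U s)=False p=False s=False
G(G((p U s))) holds globally = False
First violation at position 0.

Answer: 0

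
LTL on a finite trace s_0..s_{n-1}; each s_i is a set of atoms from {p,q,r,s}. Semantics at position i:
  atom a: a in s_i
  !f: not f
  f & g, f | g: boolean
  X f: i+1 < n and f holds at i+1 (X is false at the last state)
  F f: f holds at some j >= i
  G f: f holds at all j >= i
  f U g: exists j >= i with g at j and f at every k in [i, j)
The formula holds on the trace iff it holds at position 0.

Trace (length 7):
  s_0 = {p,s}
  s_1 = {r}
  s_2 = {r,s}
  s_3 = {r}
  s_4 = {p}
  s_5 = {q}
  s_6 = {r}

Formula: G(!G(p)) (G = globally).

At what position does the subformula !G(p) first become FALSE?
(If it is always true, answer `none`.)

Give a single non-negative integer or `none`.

s_0={p,s}: !G(p)=True G(p)=False p=True
s_1={r}: !G(p)=True G(p)=False p=False
s_2={r,s}: !G(p)=True G(p)=False p=False
s_3={r}: !G(p)=True G(p)=False p=False
s_4={p}: !G(p)=True G(p)=False p=True
s_5={q}: !G(p)=True G(p)=False p=False
s_6={r}: !G(p)=True G(p)=False p=False
G(!G(p)) holds globally = True
No violation — formula holds at every position.

Answer: none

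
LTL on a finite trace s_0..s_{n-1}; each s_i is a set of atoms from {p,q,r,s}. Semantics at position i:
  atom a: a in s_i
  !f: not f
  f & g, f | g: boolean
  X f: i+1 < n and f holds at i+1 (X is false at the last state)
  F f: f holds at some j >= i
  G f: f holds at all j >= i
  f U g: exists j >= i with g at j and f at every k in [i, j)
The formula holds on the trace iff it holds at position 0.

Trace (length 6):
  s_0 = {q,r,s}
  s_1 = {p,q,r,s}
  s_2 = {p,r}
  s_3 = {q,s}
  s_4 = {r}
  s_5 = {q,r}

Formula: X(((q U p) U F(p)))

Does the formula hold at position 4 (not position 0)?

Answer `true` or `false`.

Answer: false

Derivation:
s_0={q,r,s}: X(((q U p) U F(p)))=True ((q U p) U F(p))=True (q U p)=True q=True p=False F(p)=True
s_1={p,q,r,s}: X(((q U p) U F(p)))=True ((q U p) U F(p))=True (q U p)=True q=True p=True F(p)=True
s_2={p,r}: X(((q U p) U F(p)))=False ((q U p) U F(p))=True (q U p)=True q=False p=True F(p)=True
s_3={q,s}: X(((q U p) U F(p)))=False ((q U p) U F(p))=False (q U p)=False q=True p=False F(p)=False
s_4={r}: X(((q U p) U F(p)))=False ((q U p) U F(p))=False (q U p)=False q=False p=False F(p)=False
s_5={q,r}: X(((q U p) U F(p)))=False ((q U p) U F(p))=False (q U p)=False q=True p=False F(p)=False
Evaluating at position 4: result = False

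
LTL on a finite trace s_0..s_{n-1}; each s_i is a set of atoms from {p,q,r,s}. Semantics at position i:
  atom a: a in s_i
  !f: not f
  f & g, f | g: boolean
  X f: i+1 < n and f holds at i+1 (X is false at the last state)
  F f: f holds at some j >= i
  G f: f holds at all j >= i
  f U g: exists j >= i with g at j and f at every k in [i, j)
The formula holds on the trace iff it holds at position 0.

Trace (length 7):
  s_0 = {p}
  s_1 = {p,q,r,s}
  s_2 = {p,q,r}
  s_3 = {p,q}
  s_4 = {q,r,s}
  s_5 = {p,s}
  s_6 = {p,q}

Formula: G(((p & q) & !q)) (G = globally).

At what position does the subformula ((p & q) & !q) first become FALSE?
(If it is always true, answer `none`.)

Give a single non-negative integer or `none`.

s_0={p}: ((p & q) & !q)=False (p & q)=False p=True q=False !q=True
s_1={p,q,r,s}: ((p & q) & !q)=False (p & q)=True p=True q=True !q=False
s_2={p,q,r}: ((p & q) & !q)=False (p & q)=True p=True q=True !q=False
s_3={p,q}: ((p & q) & !q)=False (p & q)=True p=True q=True !q=False
s_4={q,r,s}: ((p & q) & !q)=False (p & q)=False p=False q=True !q=False
s_5={p,s}: ((p & q) & !q)=False (p & q)=False p=True q=False !q=True
s_6={p,q}: ((p & q) & !q)=False (p & q)=True p=True q=True !q=False
G(((p & q) & !q)) holds globally = False
First violation at position 0.

Answer: 0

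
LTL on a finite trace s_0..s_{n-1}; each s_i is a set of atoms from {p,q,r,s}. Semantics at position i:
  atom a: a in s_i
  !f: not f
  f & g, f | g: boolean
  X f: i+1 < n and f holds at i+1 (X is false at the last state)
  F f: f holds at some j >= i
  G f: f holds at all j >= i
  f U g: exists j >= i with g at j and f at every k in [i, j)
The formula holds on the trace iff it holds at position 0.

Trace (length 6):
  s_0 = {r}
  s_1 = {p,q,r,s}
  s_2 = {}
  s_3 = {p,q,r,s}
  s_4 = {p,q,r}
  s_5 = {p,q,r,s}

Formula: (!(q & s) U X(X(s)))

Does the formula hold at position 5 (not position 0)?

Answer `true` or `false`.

Answer: false

Derivation:
s_0={r}: (!(q & s) U X(X(s)))=True !(q & s)=True (q & s)=False q=False s=False X(X(s))=False X(s)=True
s_1={p,q,r,s}: (!(q & s) U X(X(s)))=True !(q & s)=False (q & s)=True q=True s=True X(X(s))=True X(s)=False
s_2={}: (!(q & s) U X(X(s)))=True !(q & s)=True (q & s)=False q=False s=False X(X(s))=False X(s)=True
s_3={p,q,r,s}: (!(q & s) U X(X(s)))=True !(q & s)=False (q & s)=True q=True s=True X(X(s))=True X(s)=False
s_4={p,q,r}: (!(q & s) U X(X(s)))=False !(q & s)=True (q & s)=False q=True s=False X(X(s))=False X(s)=True
s_5={p,q,r,s}: (!(q & s) U X(X(s)))=False !(q & s)=False (q & s)=True q=True s=True X(X(s))=False X(s)=False
Evaluating at position 5: result = False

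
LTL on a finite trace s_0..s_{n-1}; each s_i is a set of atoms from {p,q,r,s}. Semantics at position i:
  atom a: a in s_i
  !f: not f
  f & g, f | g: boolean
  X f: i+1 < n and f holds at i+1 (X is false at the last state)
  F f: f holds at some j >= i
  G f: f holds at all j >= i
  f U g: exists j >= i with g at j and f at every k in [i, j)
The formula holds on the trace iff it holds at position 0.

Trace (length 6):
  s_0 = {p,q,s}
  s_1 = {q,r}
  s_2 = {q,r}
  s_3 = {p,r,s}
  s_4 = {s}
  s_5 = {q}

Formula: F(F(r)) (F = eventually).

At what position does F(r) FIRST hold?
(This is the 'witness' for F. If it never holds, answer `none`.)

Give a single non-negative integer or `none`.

s_0={p,q,s}: F(r)=True r=False
s_1={q,r}: F(r)=True r=True
s_2={q,r}: F(r)=True r=True
s_3={p,r,s}: F(r)=True r=True
s_4={s}: F(r)=False r=False
s_5={q}: F(r)=False r=False
F(F(r)) holds; first witness at position 0.

Answer: 0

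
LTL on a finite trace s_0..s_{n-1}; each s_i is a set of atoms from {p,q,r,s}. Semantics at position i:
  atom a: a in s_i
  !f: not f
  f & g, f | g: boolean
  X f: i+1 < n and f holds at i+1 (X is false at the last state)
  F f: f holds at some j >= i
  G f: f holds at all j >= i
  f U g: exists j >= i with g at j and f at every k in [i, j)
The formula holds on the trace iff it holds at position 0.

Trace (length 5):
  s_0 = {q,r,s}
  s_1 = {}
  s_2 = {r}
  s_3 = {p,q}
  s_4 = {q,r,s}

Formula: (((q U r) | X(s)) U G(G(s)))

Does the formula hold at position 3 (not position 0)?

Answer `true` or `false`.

s_0={q,r,s}: (((q U r) | X(s)) U G(G(s)))=False ((q U r) | X(s))=True (q U r)=True q=True r=True X(s)=False s=True G(G(s))=False G(s)=False
s_1={}: (((q U r) | X(s)) U G(G(s)))=False ((q U r) | X(s))=False (q U r)=False q=False r=False X(s)=False s=False G(G(s))=False G(s)=False
s_2={r}: (((q U r) | X(s)) U G(G(s)))=True ((q U r) | X(s))=True (q U r)=True q=False r=True X(s)=False s=False G(G(s))=False G(s)=False
s_3={p,q}: (((q U r) | X(s)) U G(G(s)))=True ((q U r) | X(s))=True (q U r)=True q=True r=False X(s)=True s=False G(G(s))=False G(s)=False
s_4={q,r,s}: (((q U r) | X(s)) U G(G(s)))=True ((q U r) | X(s))=True (q U r)=True q=True r=True X(s)=False s=True G(G(s))=True G(s)=True
Evaluating at position 3: result = True

Answer: true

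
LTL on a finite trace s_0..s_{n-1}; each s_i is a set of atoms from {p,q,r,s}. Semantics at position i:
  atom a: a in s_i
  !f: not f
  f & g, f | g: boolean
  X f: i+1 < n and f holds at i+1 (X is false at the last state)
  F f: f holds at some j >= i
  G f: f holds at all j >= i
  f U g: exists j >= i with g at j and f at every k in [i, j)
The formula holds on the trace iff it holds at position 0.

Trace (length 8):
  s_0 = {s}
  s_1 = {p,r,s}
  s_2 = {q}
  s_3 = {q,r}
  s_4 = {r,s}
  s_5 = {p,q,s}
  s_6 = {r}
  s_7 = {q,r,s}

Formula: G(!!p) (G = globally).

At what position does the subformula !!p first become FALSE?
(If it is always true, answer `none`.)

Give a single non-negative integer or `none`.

s_0={s}: !!p=False !p=True p=False
s_1={p,r,s}: !!p=True !p=False p=True
s_2={q}: !!p=False !p=True p=False
s_3={q,r}: !!p=False !p=True p=False
s_4={r,s}: !!p=False !p=True p=False
s_5={p,q,s}: !!p=True !p=False p=True
s_6={r}: !!p=False !p=True p=False
s_7={q,r,s}: !!p=False !p=True p=False
G(!!p) holds globally = False
First violation at position 0.

Answer: 0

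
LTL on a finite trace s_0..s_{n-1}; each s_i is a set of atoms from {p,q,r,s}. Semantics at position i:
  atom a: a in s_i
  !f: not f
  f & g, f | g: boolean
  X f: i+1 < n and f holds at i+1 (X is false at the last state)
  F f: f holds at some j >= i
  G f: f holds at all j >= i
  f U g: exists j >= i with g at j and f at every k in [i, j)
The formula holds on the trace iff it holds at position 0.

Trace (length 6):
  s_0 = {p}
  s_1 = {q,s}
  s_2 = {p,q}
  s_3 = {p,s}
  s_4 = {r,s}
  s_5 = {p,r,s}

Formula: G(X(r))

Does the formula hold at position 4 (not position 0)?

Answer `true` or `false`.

Answer: false

Derivation:
s_0={p}: G(X(r))=False X(r)=False r=False
s_1={q,s}: G(X(r))=False X(r)=False r=False
s_2={p,q}: G(X(r))=False X(r)=False r=False
s_3={p,s}: G(X(r))=False X(r)=True r=False
s_4={r,s}: G(X(r))=False X(r)=True r=True
s_5={p,r,s}: G(X(r))=False X(r)=False r=True
Evaluating at position 4: result = False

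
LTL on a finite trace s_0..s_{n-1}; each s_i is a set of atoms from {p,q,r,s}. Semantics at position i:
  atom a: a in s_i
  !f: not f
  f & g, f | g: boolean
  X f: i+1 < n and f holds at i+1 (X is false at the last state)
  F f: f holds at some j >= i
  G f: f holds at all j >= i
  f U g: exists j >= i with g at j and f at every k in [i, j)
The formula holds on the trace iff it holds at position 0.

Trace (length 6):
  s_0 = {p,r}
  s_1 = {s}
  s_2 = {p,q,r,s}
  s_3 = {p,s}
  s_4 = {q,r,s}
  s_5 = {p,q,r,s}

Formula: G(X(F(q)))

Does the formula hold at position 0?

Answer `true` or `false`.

s_0={p,r}: G(X(F(q)))=False X(F(q))=True F(q)=True q=False
s_1={s}: G(X(F(q)))=False X(F(q))=True F(q)=True q=False
s_2={p,q,r,s}: G(X(F(q)))=False X(F(q))=True F(q)=True q=True
s_3={p,s}: G(X(F(q)))=False X(F(q))=True F(q)=True q=False
s_4={q,r,s}: G(X(F(q)))=False X(F(q))=True F(q)=True q=True
s_5={p,q,r,s}: G(X(F(q)))=False X(F(q))=False F(q)=True q=True

Answer: false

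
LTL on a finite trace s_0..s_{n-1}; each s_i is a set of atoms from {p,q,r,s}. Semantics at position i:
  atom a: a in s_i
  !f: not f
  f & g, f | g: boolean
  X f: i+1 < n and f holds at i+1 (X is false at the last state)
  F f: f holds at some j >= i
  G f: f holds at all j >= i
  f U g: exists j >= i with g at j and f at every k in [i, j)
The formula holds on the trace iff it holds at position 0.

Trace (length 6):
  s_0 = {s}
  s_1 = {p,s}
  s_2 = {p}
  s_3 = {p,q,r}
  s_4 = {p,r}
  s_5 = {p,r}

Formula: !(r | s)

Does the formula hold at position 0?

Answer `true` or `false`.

Answer: false

Derivation:
s_0={s}: !(r | s)=False (r | s)=True r=False s=True
s_1={p,s}: !(r | s)=False (r | s)=True r=False s=True
s_2={p}: !(r | s)=True (r | s)=False r=False s=False
s_3={p,q,r}: !(r | s)=False (r | s)=True r=True s=False
s_4={p,r}: !(r | s)=False (r | s)=True r=True s=False
s_5={p,r}: !(r | s)=False (r | s)=True r=True s=False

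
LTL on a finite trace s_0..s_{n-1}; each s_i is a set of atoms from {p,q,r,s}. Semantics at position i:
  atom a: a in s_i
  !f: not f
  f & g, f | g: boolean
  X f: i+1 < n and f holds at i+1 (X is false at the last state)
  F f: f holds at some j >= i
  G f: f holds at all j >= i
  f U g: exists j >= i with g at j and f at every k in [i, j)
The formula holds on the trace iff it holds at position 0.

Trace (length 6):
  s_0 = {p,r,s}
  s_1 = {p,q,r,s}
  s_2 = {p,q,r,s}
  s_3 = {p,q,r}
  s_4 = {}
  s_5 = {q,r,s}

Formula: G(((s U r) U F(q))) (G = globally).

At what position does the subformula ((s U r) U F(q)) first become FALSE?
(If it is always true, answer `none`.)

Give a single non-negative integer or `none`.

Answer: none

Derivation:
s_0={p,r,s}: ((s U r) U F(q))=True (s U r)=True s=True r=True F(q)=True q=False
s_1={p,q,r,s}: ((s U r) U F(q))=True (s U r)=True s=True r=True F(q)=True q=True
s_2={p,q,r,s}: ((s U r) U F(q))=True (s U r)=True s=True r=True F(q)=True q=True
s_3={p,q,r}: ((s U r) U F(q))=True (s U r)=True s=False r=True F(q)=True q=True
s_4={}: ((s U r) U F(q))=True (s U r)=False s=False r=False F(q)=True q=False
s_5={q,r,s}: ((s U r) U F(q))=True (s U r)=True s=True r=True F(q)=True q=True
G(((s U r) U F(q))) holds globally = True
No violation — formula holds at every position.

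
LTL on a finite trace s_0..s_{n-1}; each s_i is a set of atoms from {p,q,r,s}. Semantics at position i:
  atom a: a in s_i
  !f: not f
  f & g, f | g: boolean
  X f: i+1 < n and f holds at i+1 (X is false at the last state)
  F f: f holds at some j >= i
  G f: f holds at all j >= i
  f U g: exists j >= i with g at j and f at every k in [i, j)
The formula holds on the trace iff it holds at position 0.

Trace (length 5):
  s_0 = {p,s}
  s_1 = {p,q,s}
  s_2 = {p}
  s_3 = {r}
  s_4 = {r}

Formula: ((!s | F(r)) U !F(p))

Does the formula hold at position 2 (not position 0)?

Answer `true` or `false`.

s_0={p,s}: ((!s | F(r)) U !F(p))=True (!s | F(r))=True !s=False s=True F(r)=True r=False !F(p)=False F(p)=True p=True
s_1={p,q,s}: ((!s | F(r)) U !F(p))=True (!s | F(r))=True !s=False s=True F(r)=True r=False !F(p)=False F(p)=True p=True
s_2={p}: ((!s | F(r)) U !F(p))=True (!s | F(r))=True !s=True s=False F(r)=True r=False !F(p)=False F(p)=True p=True
s_3={r}: ((!s | F(r)) U !F(p))=True (!s | F(r))=True !s=True s=False F(r)=True r=True !F(p)=True F(p)=False p=False
s_4={r}: ((!s | F(r)) U !F(p))=True (!s | F(r))=True !s=True s=False F(r)=True r=True !F(p)=True F(p)=False p=False
Evaluating at position 2: result = True

Answer: true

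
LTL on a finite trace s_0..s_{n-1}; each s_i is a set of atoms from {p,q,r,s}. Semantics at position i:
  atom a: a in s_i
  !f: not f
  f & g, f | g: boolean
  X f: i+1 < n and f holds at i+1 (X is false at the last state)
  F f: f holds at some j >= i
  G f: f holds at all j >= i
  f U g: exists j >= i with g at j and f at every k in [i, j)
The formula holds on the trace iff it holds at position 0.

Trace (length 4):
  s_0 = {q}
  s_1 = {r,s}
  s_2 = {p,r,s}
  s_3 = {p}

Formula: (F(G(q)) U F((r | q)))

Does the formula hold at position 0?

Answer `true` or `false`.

s_0={q}: (F(G(q)) U F((r | q)))=True F(G(q))=False G(q)=False q=True F((r | q))=True (r | q)=True r=False
s_1={r,s}: (F(G(q)) U F((r | q)))=True F(G(q))=False G(q)=False q=False F((r | q))=True (r | q)=True r=True
s_2={p,r,s}: (F(G(q)) U F((r | q)))=True F(G(q))=False G(q)=False q=False F((r | q))=True (r | q)=True r=True
s_3={p}: (F(G(q)) U F((r | q)))=False F(G(q))=False G(q)=False q=False F((r | q))=False (r | q)=False r=False

Answer: true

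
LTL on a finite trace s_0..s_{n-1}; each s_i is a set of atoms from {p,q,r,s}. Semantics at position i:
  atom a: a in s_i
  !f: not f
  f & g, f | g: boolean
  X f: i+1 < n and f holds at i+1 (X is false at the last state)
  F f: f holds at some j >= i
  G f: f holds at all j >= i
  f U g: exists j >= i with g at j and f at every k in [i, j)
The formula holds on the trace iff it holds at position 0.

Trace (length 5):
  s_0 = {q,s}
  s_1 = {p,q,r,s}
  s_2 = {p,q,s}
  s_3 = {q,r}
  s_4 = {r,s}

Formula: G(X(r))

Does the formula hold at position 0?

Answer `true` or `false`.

s_0={q,s}: G(X(r))=False X(r)=True r=False
s_1={p,q,r,s}: G(X(r))=False X(r)=False r=True
s_2={p,q,s}: G(X(r))=False X(r)=True r=False
s_3={q,r}: G(X(r))=False X(r)=True r=True
s_4={r,s}: G(X(r))=False X(r)=False r=True

Answer: false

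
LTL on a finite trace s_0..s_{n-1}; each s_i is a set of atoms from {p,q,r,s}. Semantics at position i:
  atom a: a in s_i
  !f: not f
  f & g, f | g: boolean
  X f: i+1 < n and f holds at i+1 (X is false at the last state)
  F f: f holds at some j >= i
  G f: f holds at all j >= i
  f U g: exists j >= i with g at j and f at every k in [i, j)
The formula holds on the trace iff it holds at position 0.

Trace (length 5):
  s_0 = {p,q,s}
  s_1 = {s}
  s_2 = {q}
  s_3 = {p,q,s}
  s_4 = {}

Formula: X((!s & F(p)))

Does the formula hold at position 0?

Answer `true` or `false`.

s_0={p,q,s}: X((!s & F(p)))=False (!s & F(p))=False !s=False s=True F(p)=True p=True
s_1={s}: X((!s & F(p)))=True (!s & F(p))=False !s=False s=True F(p)=True p=False
s_2={q}: X((!s & F(p)))=False (!s & F(p))=True !s=True s=False F(p)=True p=False
s_3={p,q,s}: X((!s & F(p)))=False (!s & F(p))=False !s=False s=True F(p)=True p=True
s_4={}: X((!s & F(p)))=False (!s & F(p))=False !s=True s=False F(p)=False p=False

Answer: false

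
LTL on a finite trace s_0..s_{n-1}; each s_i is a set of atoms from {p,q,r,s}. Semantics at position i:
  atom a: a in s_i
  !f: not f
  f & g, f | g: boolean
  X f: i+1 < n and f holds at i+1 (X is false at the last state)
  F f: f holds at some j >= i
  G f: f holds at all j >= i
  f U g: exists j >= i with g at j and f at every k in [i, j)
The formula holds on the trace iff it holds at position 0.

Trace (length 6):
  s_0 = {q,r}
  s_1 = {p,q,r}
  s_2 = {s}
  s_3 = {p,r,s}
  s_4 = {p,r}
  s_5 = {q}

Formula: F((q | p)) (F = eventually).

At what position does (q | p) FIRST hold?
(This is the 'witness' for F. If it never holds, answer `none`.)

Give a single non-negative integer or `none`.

Answer: 0

Derivation:
s_0={q,r}: (q | p)=True q=True p=False
s_1={p,q,r}: (q | p)=True q=True p=True
s_2={s}: (q | p)=False q=False p=False
s_3={p,r,s}: (q | p)=True q=False p=True
s_4={p,r}: (q | p)=True q=False p=True
s_5={q}: (q | p)=True q=True p=False
F((q | p)) holds; first witness at position 0.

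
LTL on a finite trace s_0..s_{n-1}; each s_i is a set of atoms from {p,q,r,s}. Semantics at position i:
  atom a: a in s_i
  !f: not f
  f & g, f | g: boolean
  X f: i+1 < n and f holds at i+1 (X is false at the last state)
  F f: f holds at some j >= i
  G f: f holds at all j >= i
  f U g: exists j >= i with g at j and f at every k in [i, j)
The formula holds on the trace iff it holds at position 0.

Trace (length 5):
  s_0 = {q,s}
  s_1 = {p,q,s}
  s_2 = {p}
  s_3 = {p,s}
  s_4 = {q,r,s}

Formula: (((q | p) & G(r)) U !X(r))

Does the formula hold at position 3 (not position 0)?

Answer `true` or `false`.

s_0={q,s}: (((q | p) & G(r)) U !X(r))=True ((q | p) & G(r))=False (q | p)=True q=True p=False G(r)=False r=False !X(r)=True X(r)=False
s_1={p,q,s}: (((q | p) & G(r)) U !X(r))=True ((q | p) & G(r))=False (q | p)=True q=True p=True G(r)=False r=False !X(r)=True X(r)=False
s_2={p}: (((q | p) & G(r)) U !X(r))=True ((q | p) & G(r))=False (q | p)=True q=False p=True G(r)=False r=False !X(r)=True X(r)=False
s_3={p,s}: (((q | p) & G(r)) U !X(r))=False ((q | p) & G(r))=False (q | p)=True q=False p=True G(r)=False r=False !X(r)=False X(r)=True
s_4={q,r,s}: (((q | p) & G(r)) U !X(r))=True ((q | p) & G(r))=True (q | p)=True q=True p=False G(r)=True r=True !X(r)=True X(r)=False
Evaluating at position 3: result = False

Answer: false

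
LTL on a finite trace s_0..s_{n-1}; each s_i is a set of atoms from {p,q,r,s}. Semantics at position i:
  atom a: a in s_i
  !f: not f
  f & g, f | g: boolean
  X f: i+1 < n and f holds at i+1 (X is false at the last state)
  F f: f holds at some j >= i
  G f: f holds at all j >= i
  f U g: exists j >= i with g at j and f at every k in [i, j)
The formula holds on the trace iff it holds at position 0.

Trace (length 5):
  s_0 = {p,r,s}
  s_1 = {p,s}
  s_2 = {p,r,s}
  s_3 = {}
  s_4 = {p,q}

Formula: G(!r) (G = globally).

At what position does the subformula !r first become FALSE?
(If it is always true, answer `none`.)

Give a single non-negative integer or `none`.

s_0={p,r,s}: !r=False r=True
s_1={p,s}: !r=True r=False
s_2={p,r,s}: !r=False r=True
s_3={}: !r=True r=False
s_4={p,q}: !r=True r=False
G(!r) holds globally = False
First violation at position 0.

Answer: 0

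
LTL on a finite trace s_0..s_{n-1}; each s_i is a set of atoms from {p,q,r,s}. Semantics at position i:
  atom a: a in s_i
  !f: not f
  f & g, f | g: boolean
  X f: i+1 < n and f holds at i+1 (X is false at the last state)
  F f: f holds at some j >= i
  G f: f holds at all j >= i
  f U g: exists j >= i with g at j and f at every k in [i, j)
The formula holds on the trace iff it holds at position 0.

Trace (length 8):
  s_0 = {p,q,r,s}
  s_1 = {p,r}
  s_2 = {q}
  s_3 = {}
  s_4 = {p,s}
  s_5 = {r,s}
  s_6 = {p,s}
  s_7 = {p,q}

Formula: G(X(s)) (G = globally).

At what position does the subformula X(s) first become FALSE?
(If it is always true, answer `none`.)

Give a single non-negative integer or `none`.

Answer: 0

Derivation:
s_0={p,q,r,s}: X(s)=False s=True
s_1={p,r}: X(s)=False s=False
s_2={q}: X(s)=False s=False
s_3={}: X(s)=True s=False
s_4={p,s}: X(s)=True s=True
s_5={r,s}: X(s)=True s=True
s_6={p,s}: X(s)=False s=True
s_7={p,q}: X(s)=False s=False
G(X(s)) holds globally = False
First violation at position 0.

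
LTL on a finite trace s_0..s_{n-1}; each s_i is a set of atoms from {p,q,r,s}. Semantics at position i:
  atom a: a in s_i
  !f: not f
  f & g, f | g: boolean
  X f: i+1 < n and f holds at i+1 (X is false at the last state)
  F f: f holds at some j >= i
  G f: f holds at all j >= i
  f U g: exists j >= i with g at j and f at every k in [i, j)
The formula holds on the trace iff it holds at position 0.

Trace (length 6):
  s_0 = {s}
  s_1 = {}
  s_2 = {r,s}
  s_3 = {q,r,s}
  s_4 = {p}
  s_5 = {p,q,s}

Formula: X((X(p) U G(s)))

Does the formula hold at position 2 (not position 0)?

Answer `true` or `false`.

Answer: true

Derivation:
s_0={s}: X((X(p) U G(s)))=False (X(p) U G(s))=False X(p)=False p=False G(s)=False s=True
s_1={}: X((X(p) U G(s)))=False (X(p) U G(s))=False X(p)=False p=False G(s)=False s=False
s_2={r,s}: X((X(p) U G(s)))=True (X(p) U G(s))=False X(p)=False p=False G(s)=False s=True
s_3={q,r,s}: X((X(p) U G(s)))=True (X(p) U G(s))=True X(p)=True p=False G(s)=False s=True
s_4={p}: X((X(p) U G(s)))=True (X(p) U G(s))=True X(p)=True p=True G(s)=False s=False
s_5={p,q,s}: X((X(p) U G(s)))=False (X(p) U G(s))=True X(p)=False p=True G(s)=True s=True
Evaluating at position 2: result = True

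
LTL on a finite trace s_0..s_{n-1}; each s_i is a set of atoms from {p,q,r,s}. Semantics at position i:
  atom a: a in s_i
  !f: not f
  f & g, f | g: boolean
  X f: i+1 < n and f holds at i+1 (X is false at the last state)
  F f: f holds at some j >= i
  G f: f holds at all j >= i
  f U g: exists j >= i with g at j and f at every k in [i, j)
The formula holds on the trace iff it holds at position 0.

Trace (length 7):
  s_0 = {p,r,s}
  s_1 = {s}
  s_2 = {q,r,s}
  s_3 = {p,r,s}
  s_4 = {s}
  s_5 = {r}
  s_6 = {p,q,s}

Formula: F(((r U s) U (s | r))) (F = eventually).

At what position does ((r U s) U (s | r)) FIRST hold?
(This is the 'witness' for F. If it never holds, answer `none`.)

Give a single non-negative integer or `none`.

s_0={p,r,s}: ((r U s) U (s | r))=True (r U s)=True r=True s=True (s | r)=True
s_1={s}: ((r U s) U (s | r))=True (r U s)=True r=False s=True (s | r)=True
s_2={q,r,s}: ((r U s) U (s | r))=True (r U s)=True r=True s=True (s | r)=True
s_3={p,r,s}: ((r U s) U (s | r))=True (r U s)=True r=True s=True (s | r)=True
s_4={s}: ((r U s) U (s | r))=True (r U s)=True r=False s=True (s | r)=True
s_5={r}: ((r U s) U (s | r))=True (r U s)=True r=True s=False (s | r)=True
s_6={p,q,s}: ((r U s) U (s | r))=True (r U s)=True r=False s=True (s | r)=True
F(((r U s) U (s | r))) holds; first witness at position 0.

Answer: 0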